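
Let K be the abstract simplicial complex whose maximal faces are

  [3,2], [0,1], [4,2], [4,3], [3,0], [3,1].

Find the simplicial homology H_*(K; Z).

Take the total order 0 < 1 < 2 < 3 < 4 on the vertex set. Then K (dimension 1) consists of the simplices:

  0-simplices (5): [0], [1], [2], [3], [4]
  1-simplices (6): [0,1], [0,3], [1,3], [2,3], [2,4], [3,4]

Hence C_0 ≅ Z^5, C_1 ≅ Z^6.

∂_1: C_1 → C_0 is given by ∂[p,q] = [q] − [p].
The 5×6 boundary matrix has rank 4 and Smith normal form diag(1,1,1,1).

Reading off H_k = ker ∂_k / im ∂_{k+1}:

  H_0: rank C_0 − rank ∂_1 = 5 − 4 = 1, and the invariant factors of ∂_1 are all 1, so H_0 = Z.
  H_1: rank ker ∂_1 − rank ∂_2 = (6 − 4) − 0 = 2, and there is no ∂_2, so H_1 = Z^2.

H_0 = Z,  H_1 = Z^2.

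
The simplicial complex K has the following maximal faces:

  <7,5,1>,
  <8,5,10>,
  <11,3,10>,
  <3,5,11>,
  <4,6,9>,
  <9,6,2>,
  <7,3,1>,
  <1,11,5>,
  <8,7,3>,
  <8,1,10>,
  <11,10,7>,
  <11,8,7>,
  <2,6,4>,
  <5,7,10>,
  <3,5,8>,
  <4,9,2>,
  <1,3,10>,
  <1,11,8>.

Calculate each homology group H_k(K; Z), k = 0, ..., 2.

H_0 = Z^2,  H_1 = Z^2,  H_2 = Z^2.

We work with the vertex ordering 1 < 2 < 3 < 4 < 5 < 6 < 7 < 8 < 9 < 10 < 11. The simplices of K, each written with vertices in increasing order, are:

  0-simplices (11): [1], [2], [3], [4], [5], [6], [7], [8], [9], [10], [11]
  1-simplices (27): (27 of them)
  2-simplices (18): (18 of them)

Hence C_0 ≅ Z^11, C_1 ≅ Z^27, C_2 ≅ Z^18.

Boundary ∂_1: C_1 → C_0 sends each edge [p,q] (with p < q) to q − p.
The 11×27 boundary matrix has rank 9 and Smith normal form diag(1,1,1,1,1,1,1,1,1).

∂_2: C_2 → C_1 maps a triangle to the signed sum of its edges. For instance
  ∂[5,8,10] = [8,10] − [5,10] + [5,8],
  ∂[3,5,11] = [5,11] − [3,11] + [3,5].
The 27×18 boundary matrix has rank 16 and Smith normal form diag(1,1,1,1,1,1,1,1,1,1,1,1,1,1,1,1).

Computing H_k = (kernel of ∂_k) / (image of ∂_{k+1}):

  H_0: rank C_0 − rank ∂_1 = 11 − 9 = 2, and the invariant factors of ∂_1 are all 1, so H_0 ≅ Z^2.
  H_1: rank ker ∂_1 − rank ∂_2 = (27 − 9) − 16 = 2, and the invariant factors of ∂_2 are all 1, so H_1 ≅ Z^2.
  H_2: rank ker ∂_2 − rank ∂_3 = (18 − 16) − 0 = 2, and there is no ∂_3, so H_2 ≅ Z^2.

(K is a triangulation of the disjoint union of the torus T^2 and the 2-sphere S^2.)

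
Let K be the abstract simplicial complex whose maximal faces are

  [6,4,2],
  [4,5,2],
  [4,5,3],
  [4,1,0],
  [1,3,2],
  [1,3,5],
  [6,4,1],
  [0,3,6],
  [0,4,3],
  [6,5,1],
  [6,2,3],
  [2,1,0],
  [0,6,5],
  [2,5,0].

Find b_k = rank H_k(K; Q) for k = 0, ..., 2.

Take the total order 0 < 1 < 2 < 3 < 4 < 5 < 6 on the vertex set. Then K (dimension 2) consists of the simplices:

  0-simplices (7): [0], [1], [2], [3], [4], [5], [6]
  1-simplices (21): [0,1], [0,2], [0,3], [0,4], [0,5], [0,6], [1,2], [1,3], [1,4], [1,5], [1,6], [2,3], [2,4], [2,5], [2,6], [3,4], [3,5], [3,6], [4,5], [4,6], [5,6]
  2-simplices (14): [0,1,2], [0,1,4], [0,2,5], [0,3,4], [0,3,6], [0,5,6], [1,2,3], [1,3,5], [1,4,6], [1,5,6], [2,3,6], [2,4,5], [2,4,6], [3,4,5]

so the chain groups are C_0 ≅ Z^7, C_1 ≅ Z^21, C_2 ≅ Z^14.

Boundary ∂_1: C_1 → C_0 maps an edge to its endpoints' difference, ∂[p,q] = q − p. For instance
  ∂[0,5] = [5] − [0].
As a 7×21 matrix over Z this has rank 6, with invariant factors (1,1,1,1,1,1).

Boundary ∂_2: C_2 → C_1 sends each 2-simplex [p,q,r] to [q,r] − [p,r] + [p,q]. For instance
  ∂[2,4,6] = [4,6] − [2,6] + [2,4],
  ∂[3,4,5] = [4,5] − [3,5] + [3,4].
The resulting 21×14 matrix has rank 13, and its Smith normal form has invariant factors (1,1,1,1,1,1,1,1,1,1,1,1,1).

Computing H_k = (kernel of ∂_k) / (image of ∂_{k+1}):

  H_0: rank C_0 − rank ∂_1 = 7 − 6 = 1, and the invariant factors of ∂_1 are all 1, so H_0 = Z.
  H_1: rank ker ∂_1 − rank ∂_2 = (21 − 6) − 13 = 2, and the invariant factors of ∂_2 are all 1, so H_1 = Z^2.
  H_2: rank ker ∂_2 − rank ∂_3 = (14 − 13) − 0 = 1, and there is no ∂_3, so H_2 = Z.

Hence the Betti numbers are b_0 = 1, b_1 = 2, b_2 = 1.

b_0 = 1, b_1 = 2, b_2 = 1.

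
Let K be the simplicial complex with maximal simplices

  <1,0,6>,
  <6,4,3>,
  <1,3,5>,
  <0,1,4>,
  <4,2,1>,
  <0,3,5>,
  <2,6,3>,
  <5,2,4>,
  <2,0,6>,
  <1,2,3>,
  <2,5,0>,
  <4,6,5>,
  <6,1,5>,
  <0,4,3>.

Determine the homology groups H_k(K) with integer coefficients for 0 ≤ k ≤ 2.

Fix the vertex order 0 < 1 < 2 < 3 < 4 < 5 < 6 and write every simplex with vertices in increasing order. Then dim K = 2 and the simplices of K are:

  0-simplices (7): [0], [1], [2], [3], [4], [5], [6]
  1-simplices (21): [0,1], [0,2], [0,3], [0,4], [0,5], [0,6], [1,2], [1,3], [1,4], [1,5], [1,6], [2,3], [2,4], [2,5], [2,6], [3,4], [3,5], [3,6], [4,5], [4,6], [5,6]
  2-simplices (14): [0,1,4], [0,1,6], [0,2,5], [0,2,6], [0,3,4], [0,3,5], [1,2,3], [1,2,4], [1,3,5], [1,5,6], [2,3,6], [2,4,5], [3,4,6], [4,5,6]

so the chain groups are C_0 ≅ Z^7, C_1 ≅ Z^21, C_2 ≅ Z^14.

Boundary ∂_1: C_1 → C_0 is given by ∂[p,q] = [q] − [p]. For instance
  ∂[0,5] = [5] − [0].
This gives a 7×21 integer matrix of rank 6; reducing to Smith normal form yields diagonal entries (1,1,1,1,1,1).

∂_2: C_2 → C_1 acts by ∂[p,q,r] = [q,r] − [p,r] + [p,q]. For instance
  ∂[0,1,6] = [1,6] − [0,6] + [0,1],
  ∂[4,5,6] = [5,6] − [4,6] + [4,5].
The 21×14 boundary matrix has rank 13 and Smith normal form diag(1,1,1,1,1,1,1,1,1,1,1,1,1).

Now H_k = ker ∂_k / im ∂_{k+1}, so:

  H_0: rank C_0 − rank ∂_1 = 7 − 6 = 1, and the invariant factors of ∂_1 are all 1, so H_0 = Z.
  H_1: rank ker ∂_1 − rank ∂_2 = (21 − 6) − 13 = 2, and the invariant factors of ∂_2 are all 1, so H_1 = Z^2.
  H_2: rank ker ∂_2 − rank ∂_3 = (14 − 13) − 0 = 1, and there is no ∂_3, so H_2 = Z.

H_0 ≅ Z,  H_1 ≅ Z^2,  H_2 ≅ Z.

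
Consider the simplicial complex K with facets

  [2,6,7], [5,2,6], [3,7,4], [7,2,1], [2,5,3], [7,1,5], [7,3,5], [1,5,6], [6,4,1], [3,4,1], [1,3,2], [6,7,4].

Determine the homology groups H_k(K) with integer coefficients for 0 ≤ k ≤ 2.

Order the vertices as 1 < 2 < 3 < 4 < 5 < 6 < 7. Listing each simplex with vertices in this order, K has dimension 2 with simplices:

  0-simplices (7): [1], [2], [3], [4], [5], [6], [7]
  1-simplices (18): [1,2], [1,3], [1,4], [1,5], [1,6], [1,7], [2,3], [2,5], [2,6], [2,7], [3,4], [3,5], [3,7], [4,6], [4,7], [5,6], [5,7], [6,7]
  2-simplices (12): [1,2,3], [1,2,7], [1,3,4], [1,4,6], [1,5,6], [1,5,7], [2,3,5], [2,5,6], [2,6,7], [3,4,7], [3,5,7], [4,6,7]

giving chain groups C_0 ≅ Z^7, C_1 ≅ Z^18, C_2 ≅ Z^12.

∂_1: C_1 → C_0 maps an edge to its endpoints' difference, ∂[p,q] = q − p.
This gives a 7×18 integer matrix of rank 6; reducing to Smith normal form yields diagonal entries (1,1,1,1,1,1).

∂_2: C_2 → C_1 acts by ∂[p,q,r] = [q,r] − [p,r] + [p,q]. For instance
  ∂[1,5,6] = [5,6] − [1,6] + [1,5],
  ∂[1,2,3] = [2,3] − [1,3] + [1,2].
The resulting 18×12 matrix has rank 12, and its Smith normal form has invariant factors (1,1,1,1,1,1,1,1,1,1,1,2).

From H_k ≅ ker(∂_k) / im(∂_{k+1}) we obtain:

  H_0: rank C_0 − rank ∂_1 = 7 − 6 = 1, and the invariant factors of ∂_1 are all 1, so H_0 ≅ Z.
  H_1: rank ker ∂_1 − rank ∂_2 = (18 − 6) − 12 = 0, and ∂_2 has invariant factor 2 > 1, so H_1 ≅ Z/2Z.
  H_2: rank ker ∂_2 − rank ∂_3 = (12 − 12) − 0 = 0, and there is no ∂_3, so H_2 ≅ 0.

H_0 ≅ Z,  H_1 ≅ Z/2Z,  H_2 = 0.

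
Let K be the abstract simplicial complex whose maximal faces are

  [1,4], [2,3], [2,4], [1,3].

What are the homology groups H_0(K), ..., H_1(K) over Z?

Order the vertices as 1 < 2 < 3 < 4. Listing each simplex with vertices in this order, K has dimension 1 with simplices:

  0-simplices (4): [1], [2], [3], [4]
  1-simplices (4): [1,3], [1,4], [2,3], [2,4]

giving chain groups C_0 ≅ Z^4, C_1 ≅ Z^4.

The boundary map ∂_1: C_1 → C_0 sends each edge [p,q] (with p < q) to q − p.
The resulting 4×4 matrix has rank 3, and its Smith normal form has invariant factors (1,1,1).

Now H_k = ker ∂_k / im ∂_{k+1}, so:

  H_0: rank C_0 − rank ∂_1 = 4 − 3 = 1, and the invariant factors of ∂_1 are all 1, so H_0 = Z.
  H_1: rank ker ∂_1 − rank ∂_2 = (4 − 3) − 0 = 1, and there is no ∂_2, so H_1 = Z.

H_0 = Z,  H_1 = Z.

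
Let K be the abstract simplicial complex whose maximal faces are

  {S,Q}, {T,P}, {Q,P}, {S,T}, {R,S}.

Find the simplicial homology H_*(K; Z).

H_0 = Z,  H_1 = Z.

We work with the vertex ordering P < Q < R < S < T. The simplices of K, each written with vertices in increasing order, are:

  0-simplices (5): P, Q, R, S, T
  1-simplices (5): PQ, PT, QS, RS, ST

so the chain groups are C_0 ≅ Z^5, C_1 ≅ Z^5.

The boundary map ∂_1: C_1 → C_0 sends each edge [p,q] (with p < q) to q − p. For instance
  ∂ST = T − S.
This gives a 5×5 integer matrix of rank 4; reducing to Smith normal form yields diagonal entries (1,1,1,1).

From H_k ≅ ker(∂_k) / im(∂_{k+1}) we obtain:

  H_0: rank C_0 − rank ∂_1 = 5 − 4 = 1, and the invariant factors of ∂_1 are all 1, so H_0 = Z.
  H_1: rank ker ∂_1 − rank ∂_2 = (5 − 4) − 0 = 1, and there is no ∂_2, so H_1 = Z.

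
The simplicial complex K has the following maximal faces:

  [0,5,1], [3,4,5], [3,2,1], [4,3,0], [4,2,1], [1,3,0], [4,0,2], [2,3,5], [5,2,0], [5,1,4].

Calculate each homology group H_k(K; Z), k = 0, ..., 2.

H_0 ≅ Z,  H_1 ≅ Z/2,  H_2 = 0.

Take the total order 0 < 1 < 2 < 3 < 4 < 5 on the vertex set. Then K (dimension 2) consists of the simplices:

  0-simplices (6): [0], [1], [2], [3], [4], [5]
  1-simplices (15): [0,1], [0,2], [0,3], [0,4], [0,5], [1,2], [1,3], [1,4], [1,5], [2,3], [2,4], [2,5], [3,4], [3,5], [4,5]
  2-simplices (10): [0,1,3], [0,1,5], [0,2,4], [0,2,5], [0,3,4], [1,2,3], [1,2,4], [1,4,5], [2,3,5], [3,4,5]

so the chain groups are C_0 ≅ Z^6, C_1 ≅ Z^15, C_2 ≅ Z^10.

Boundary ∂_1: C_1 → C_0 maps an edge to its endpoints' difference, ∂[p,q] = q − p. For instance
  ∂[0,1] = [1] − [0].
This gives a 6×15 integer matrix of rank 5; reducing to Smith normal form yields diagonal entries (1,1,1,1,1).

∂_2: C_2 → C_1 maps a triangle to the signed sum of its edges. For instance
  ∂[2,3,5] = [3,5] − [2,5] + [2,3],
  ∂[0,2,5] = [2,5] − [0,5] + [0,2].
This gives a 15×10 integer matrix of rank 10; reducing to Smith normal form yields diagonal entries (1,1,1,1,1,1,1,1,1,2).

Now H_k = ker ∂_k / im ∂_{k+1}, so:

  H_0: rank C_0 − rank ∂_1 = 6 − 5 = 1, and the invariant factors of ∂_1 are all 1, so H_0 = Z.
  H_1: rank ker ∂_1 − rank ∂_2 = (15 − 5) − 10 = 0, and ∂_2 has invariant factor 2 > 1, so H_1 = Z/2.
  H_2: rank ker ∂_2 − rank ∂_3 = (10 − 10) − 0 = 0, and there is no ∂_3, so H_2 = 0.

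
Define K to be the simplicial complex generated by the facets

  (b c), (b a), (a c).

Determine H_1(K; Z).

K has 3 vertices, 3 edges.
rank ∂_1 = 2, rank ∂_2 = 0 ⇒ b_1 = 3 − 2 − 0 = 1. So H_1 = Z.

H_1 = Z.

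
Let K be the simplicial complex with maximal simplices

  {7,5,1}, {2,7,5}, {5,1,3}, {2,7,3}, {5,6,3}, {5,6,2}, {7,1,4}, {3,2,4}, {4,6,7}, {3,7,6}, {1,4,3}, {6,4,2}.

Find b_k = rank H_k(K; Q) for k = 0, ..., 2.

b_0 = 1, b_1 = 0, b_2 = 0.

Take the total order 1 < 2 < 3 < 4 < 5 < 6 < 7 on the vertex set. Then K (dimension 2) consists of the simplices:

  0-simplices (7): [1], [2], [3], [4], [5], [6], [7]
  1-simplices (18): [1,3], [1,4], [1,5], [1,7], [2,3], [2,4], [2,5], [2,6], [2,7], [3,4], [3,5], [3,6], [3,7], [4,6], [4,7], [5,6], [5,7], [6,7]
  2-simplices (12): [1,3,4], [1,3,5], [1,4,7], [1,5,7], [2,3,4], [2,3,7], [2,4,6], [2,5,6], [2,5,7], [3,5,6], [3,6,7], [4,6,7]

Hence C_0 ≅ Z^7, C_1 ≅ Z^18, C_2 ≅ Z^12.

∂_1: C_1 → C_0 is given by ∂[p,q] = [q] − [p].
The resulting 7×18 matrix has rank 6, and its Smith normal form has invariant factors (1,1,1,1,1,1).

The boundary map ∂_2: C_2 → C_1 acts by ∂[p,q,r] = [q,r] − [p,r] + [p,q]. For instance
  ∂[1,3,5] = [3,5] − [1,5] + [1,3],
  ∂[2,4,6] = [4,6] − [2,6] + [2,4].
The 18×12 boundary matrix has rank 12 and Smith normal form diag(1,1,1,1,1,1,1,1,1,1,1,2).

From H_k ≅ ker(∂_k) / im(∂_{k+1}) we obtain:

  H_0: rank C_0 − rank ∂_1 = 7 − 6 = 1, and the invariant factors of ∂_1 are all 1, so H_0 ≅ Z.
  H_1: rank ker ∂_1 − rank ∂_2 = (18 − 6) − 12 = 0, and ∂_2 has invariant factor 2 > 1, so H_1 ≅ Z/2.
  H_2: rank ker ∂_2 − rank ∂_3 = (12 − 12) − 0 = 0, and there is no ∂_3, so H_2 ≅ 0.

Hence the Betti numbers are b_0 = 1, b_1 = 0, b_2 = 0.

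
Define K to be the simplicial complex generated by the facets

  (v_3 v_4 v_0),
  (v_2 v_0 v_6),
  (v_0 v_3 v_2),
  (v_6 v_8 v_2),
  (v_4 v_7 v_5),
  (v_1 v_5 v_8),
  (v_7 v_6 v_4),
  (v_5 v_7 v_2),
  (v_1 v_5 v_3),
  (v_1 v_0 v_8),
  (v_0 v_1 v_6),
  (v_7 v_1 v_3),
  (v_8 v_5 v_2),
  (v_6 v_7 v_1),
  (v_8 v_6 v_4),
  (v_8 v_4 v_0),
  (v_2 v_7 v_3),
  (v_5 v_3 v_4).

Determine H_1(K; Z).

H_1 = Z ⊕ Z/2.

Order the vertices as v_0 < v_1 < v_2 < v_3 < v_4 < v_5 < v_6 < v_7 < v_8. Listing each simplex with vertices in this order, K has dimension 2 with simplices:

  0-simplices (9): [v_0], [v_1], [v_2], [v_3], [v_4], [v_5], [v_6], [v_7], [v_8]
  1-simplices (27): (27 of them)
  2-simplices (18): (18 of them)

so the chain groups are C_0 ≅ Z^9, C_1 ≅ Z^27, C_2 ≅ Z^18.

Boundary ∂_1: C_1 → C_0 sends each edge [p,q] (with p < q) to q − p. For instance
  ∂[v_2,v_5] = [v_5] − [v_2].
As a 9×27 matrix over Z this has rank 8, with invariant factors (1,1,1,1,1,1,1,1).

Boundary ∂_2: C_2 → C_1 acts by ∂[p,q,r] = [q,r] − [p,r] + [p,q]. For instance
  ∂[v_2,v_3,v_7] = [v_3,v_7] − [v_2,v_7] + [v_2,v_3],
  ∂[v_4,v_6,v_8] = [v_6,v_8] − [v_4,v_8] + [v_4,v_6].
The 27×18 boundary matrix has rank 18 and Smith normal form diag(1,1,1,1,1,1,1,1,1,1,1,1,1,1,1,1,1,2).

Computing H_k = (kernel of ∂_k) / (image of ∂_{k+1}):

  H_1: rank ker ∂_1 − rank ∂_2 = (27 − 8) − 18 = 1, and ∂_2 has invariant factor 2 > 1, so H_1 = Z ⊕ Z/2.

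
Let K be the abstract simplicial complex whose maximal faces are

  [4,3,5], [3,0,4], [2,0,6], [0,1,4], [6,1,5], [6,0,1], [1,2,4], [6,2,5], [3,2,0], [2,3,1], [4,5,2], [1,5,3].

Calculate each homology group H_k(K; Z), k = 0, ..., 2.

H_0 ≅ Z,  H_1 ≅ Z/2,  H_2 = 0.

We work with the vertex ordering 0 < 1 < 2 < 3 < 4 < 5 < 6. The simplices of K, each written with vertices in increasing order, are:

  0-simplices (7): [0], [1], [2], [3], [4], [5], [6]
  1-simplices (18): [0,1], [0,2], [0,3], [0,4], [0,6], [1,2], [1,3], [1,4], [1,5], [1,6], [2,3], [2,4], [2,5], [2,6], [3,4], [3,5], [4,5], [5,6]
  2-simplices (12): [0,1,4], [0,1,6], [0,2,3], [0,2,6], [0,3,4], [1,2,3], [1,2,4], [1,3,5], [1,5,6], [2,4,5], [2,5,6], [3,4,5]

so the chain groups are C_0 ≅ Z^7, C_1 ≅ Z^18, C_2 ≅ Z^12.

Boundary ∂_1: C_1 → C_0 maps an edge to its endpoints' difference, ∂[p,q] = q − p.
As a 7×18 matrix over Z this has rank 6, with invariant factors (1,1,1,1,1,1).

∂_2: C_2 → C_1 maps a triangle to the signed sum of its edges. For instance
  ∂[0,1,6] = [1,6] − [0,6] + [0,1],
  ∂[1,2,3] = [2,3] − [1,3] + [1,2].
This gives a 18×12 integer matrix of rank 12; reducing to Smith normal form yields diagonal entries (1,1,1,1,1,1,1,1,1,1,1,2).

From H_k ≅ ker(∂_k) / im(∂_{k+1}) we obtain:

  H_0: rank C_0 − rank ∂_1 = 7 − 6 = 1, and the invariant factors of ∂_1 are all 1, so H_0 ≅ Z.
  H_1: rank ker ∂_1 − rank ∂_2 = (18 − 6) − 12 = 0, and ∂_2 has invariant factor 2 > 1, so H_1 ≅ Z/2.
  H_2: rank ker ∂_2 − rank ∂_3 = (12 − 12) − 0 = 0, and there is no ∂_3, so H_2 ≅ 0.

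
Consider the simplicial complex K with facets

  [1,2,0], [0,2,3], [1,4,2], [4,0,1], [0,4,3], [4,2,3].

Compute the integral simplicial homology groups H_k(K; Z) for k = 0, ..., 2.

K has 5 vertices, 9 edges, 6 triangles.
rank ∂_0 = 0, rank ∂_1 = 4 ⇒ b_0 = 5 − 0 − 4 = 1; all invariant factors of ∂_1 are 1 so no torsion. So H_0 = Z.
rank ∂_1 = 4, rank ∂_2 = 5 ⇒ b_1 = 9 − 4 − 5 = 0; all invariant factors of ∂_2 are 1 so no torsion. So H_1 = 0.
rank ∂_2 = 5, rank ∂_3 = 0 ⇒ b_2 = 6 − 5 − 0 = 1. So H_2 = Z.

H_0 ≅ Z,  H_1 = 0,  H_2 ≅ Z.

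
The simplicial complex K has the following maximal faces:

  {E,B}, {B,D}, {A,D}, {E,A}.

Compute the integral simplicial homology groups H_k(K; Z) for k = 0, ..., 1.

K has 4 vertices, 4 edges.
rank ∂_0 = 0, rank ∂_1 = 3 ⇒ b_0 = 4 − 0 − 3 = 1; all invariant factors of ∂_1 are 1 so no torsion. So H_0 = Z.
rank ∂_1 = 3, rank ∂_2 = 0 ⇒ b_1 = 4 − 3 − 0 = 1. So H_1 = Z.

H_0 ≅ Z,  H_1 ≅ Z.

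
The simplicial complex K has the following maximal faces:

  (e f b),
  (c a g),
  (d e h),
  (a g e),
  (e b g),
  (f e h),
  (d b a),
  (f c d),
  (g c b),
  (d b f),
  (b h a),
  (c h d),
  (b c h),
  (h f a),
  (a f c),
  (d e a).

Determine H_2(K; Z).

Order the vertices as a < b < c < d < e < f < g < h. Listing each simplex with vertices in this order, K has dimension 2 with simplices:

  0-simplices (8): a, b, c, d, e, f, g, h
  1-simplices (24): ab, ac, ad, ae, af, ag, ah, bc, bd, be, bf, bg, bh, cd, cf, cg, ch, de, df, dh, ef, eg, eh, fh
  2-simplices (16): abd, abh, acf, acg, ade, aeg, afh, bcg, bch, bdf, bef, beg, cdf, cdh, deh, efh

so the chain groups are C_0 ≅ Z^8, C_1 ≅ Z^24, C_2 ≅ Z^16.

∂_1: C_1 → C_0 maps an edge to its endpoints' difference, ∂[p,q] = q − p.
The resulting 8×24 matrix has rank 7, and its Smith normal form has invariant factors (1,1,1,1,1,1,1).

The boundary map ∂_2: C_2 → C_1 sends each 2-simplex [p,q,r] to [q,r] − [p,r] + [p,q]. For instance
  ∂aeg = eg − ag + ae,
  ∂bef = ef − bf + be.
The resulting 24×16 matrix has rank 15, and its Smith normal form has invariant factors (1,1,1,1,1,1,1,1,1,1,1,1,1,1,1).

From H_k ≅ ker(∂_k) / im(∂_{k+1}) we obtain:

  H_2: rank ker ∂_2 − rank ∂_3 = (16 − 15) − 0 = 1, and there is no ∂_3, so H_2 = Z.

H_2 ≅ Z.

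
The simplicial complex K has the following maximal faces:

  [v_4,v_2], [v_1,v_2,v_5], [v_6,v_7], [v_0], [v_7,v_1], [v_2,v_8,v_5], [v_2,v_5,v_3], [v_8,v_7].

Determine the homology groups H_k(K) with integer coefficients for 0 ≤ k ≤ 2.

H_0 = Z^2,  H_1 = Z,  H_2 = 0.

Fix the vertex order v_0 < v_1 < v_2 < v_3 < v_4 < v_5 < v_6 < v_7 < v_8 and write every simplex with vertices in increasing order. Then dim K = 2 and the simplices of K are:

  0-simplices (9): [v_0], [v_1], [v_2], [v_3], [v_4], [v_5], [v_6], [v_7], [v_8]
  1-simplices (11): [v_1,v_2], [v_1,v_5], [v_1,v_7], [v_2,v_3], [v_2,v_4], [v_2,v_5], [v_2,v_8], [v_3,v_5], [v_5,v_8], [v_6,v_7], [v_7,v_8]
  2-simplices (3): [v_1,v_2,v_5], [v_2,v_3,v_5], [v_2,v_5,v_8]

so the chain groups are C_0 ≅ Z^9, C_1 ≅ Z^11, C_2 ≅ Z^3.

Boundary ∂_1: C_1 → C_0 sends each edge [p,q] (with p < q) to q − p. For instance
  ∂[v_5,v_8] = [v_8] − [v_5].
As a 9×11 matrix over Z this has rank 7, with invariant factors (1,1,1,1,1,1,1).

The boundary map ∂_2: C_2 → C_1 maps a triangle to the signed sum of its edges. For instance
  ∂[v_2,v_3,v_5] = [v_3,v_5] − [v_2,v_5] + [v_2,v_3],
  ∂[v_2,v_5,v_8] = [v_5,v_8] − [v_2,v_8] + [v_2,v_5].
The 11×3 boundary matrix has rank 3 and Smith normal form diag(1,1,1).

From H_k ≅ ker(∂_k) / im(∂_{k+1}) we obtain:

  H_0: rank C_0 − rank ∂_1 = 9 − 7 = 2, and the invariant factors of ∂_1 are all 1, so H_0 = Z^2.
  H_1: rank ker ∂_1 − rank ∂_2 = (11 − 7) − 3 = 1, and the invariant factors of ∂_2 are all 1, so H_1 = Z.
  H_2: rank ker ∂_2 − rank ∂_3 = (3 − 3) − 0 = 0, and there is no ∂_3, so H_2 = 0.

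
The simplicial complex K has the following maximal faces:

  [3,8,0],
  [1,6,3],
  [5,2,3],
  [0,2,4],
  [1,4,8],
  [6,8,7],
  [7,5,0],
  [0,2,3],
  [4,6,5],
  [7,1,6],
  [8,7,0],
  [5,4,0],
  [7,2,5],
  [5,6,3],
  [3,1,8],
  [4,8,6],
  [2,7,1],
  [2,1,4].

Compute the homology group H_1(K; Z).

K has 9 vertices, 27 edges, 18 triangles.
rank ∂_1 = 8, rank ∂_2 = 18 ⇒ b_1 = 27 − 8 − 18 = 1; ∂_2 has invariant factor(s) [2] giving torsion. So H_1 ≅ Z ⊕ Z/2Z.

H_1 ≅ Z ⊕ Z/2Z.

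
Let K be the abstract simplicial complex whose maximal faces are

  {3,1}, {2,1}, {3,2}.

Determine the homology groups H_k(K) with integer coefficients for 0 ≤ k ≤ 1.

Order the vertices as 1 < 2 < 3. Listing each simplex with vertices in this order, K has dimension 1 with simplices:

  0-simplices (3): [1], [2], [3]
  1-simplices (3): [1,2], [1,3], [2,3]

Hence C_0 ≅ Z^3, C_1 ≅ Z^3.

The boundary map ∂_1: C_1 → C_0 maps an edge to its endpoints' difference, ∂[p,q] = q − p. For instance
  ∂[2,3] = [3] − [2].
As a 3×3 matrix over Z this has rank 2, with invariant factors (1,1).

Now H_k = ker ∂_k / im ∂_{k+1}, so:

  H_0: rank C_0 − rank ∂_1 = 3 − 2 = 1, and the invariant factors of ∂_1 are all 1, so H_0 ≅ Z.
  H_1: rank ker ∂_1 − rank ∂_2 = (3 − 2) − 0 = 1, and there is no ∂_2, so H_1 ≅ Z.

(K is a triangulation of the circle S^1.)

H_0 ≅ Z,  H_1 ≅ Z.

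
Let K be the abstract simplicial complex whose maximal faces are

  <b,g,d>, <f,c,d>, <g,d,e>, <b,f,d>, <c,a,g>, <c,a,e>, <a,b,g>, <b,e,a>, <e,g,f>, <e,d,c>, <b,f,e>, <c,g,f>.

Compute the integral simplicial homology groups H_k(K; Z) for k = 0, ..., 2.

Take the total order a < b < c < d < e < f < g on the vertex set. Then K (dimension 2) consists of the simplices:

  0-simplices (7): a, b, c, d, e, f, g
  1-simplices (18): ab, ac, ae, ag, bd, be, bf, bg, cd, ce, cf, cg, de, df, dg, ef, eg, fg
  2-simplices (12): abe, abg, ace, acg, bdf, bdg, bef, cde, cdf, cfg, deg, efg

Hence C_0 ≅ Z^7, C_1 ≅ Z^18, C_2 ≅ Z^12.

The boundary map ∂_1: C_1 → C_0 sends each edge [p,q] (with p < q) to q − p. For instance
  ∂fg = g − f.
The 7×18 boundary matrix has rank 6 and Smith normal form diag(1,1,1,1,1,1).

The boundary map ∂_2: C_2 → C_1 acts by ∂[p,q,r] = [q,r] − [p,r] + [p,q]. For instance
  ∂cdf = df − cf + cd,
  ∂efg = fg − eg + ef.
As a 18×12 matrix over Z this has rank 12, with invariant factors (1,1,1,1,1,1,1,1,1,1,1,2).

From H_k ≅ ker(∂_k) / im(∂_{k+1}) we obtain:

  H_0: rank C_0 − rank ∂_1 = 7 − 6 = 1, and the invariant factors of ∂_1 are all 1, so H_0 ≅ Z.
  H_1: rank ker ∂_1 − rank ∂_2 = (18 − 6) − 12 = 0, and ∂_2 has invariant factor 2 > 1, so H_1 ≅ Z_2.
  H_2: rank ker ∂_2 − rank ∂_3 = (12 − 12) − 0 = 0, and there is no ∂_3, so H_2 ≅ 0.

As a check, the Euler characteristic is 7 − 18 + 12 = 1, which agrees with 1 − 0 + 0 = 1.

H_0 ≅ Z,  H_1 ≅ Z_2,  H_2 = 0.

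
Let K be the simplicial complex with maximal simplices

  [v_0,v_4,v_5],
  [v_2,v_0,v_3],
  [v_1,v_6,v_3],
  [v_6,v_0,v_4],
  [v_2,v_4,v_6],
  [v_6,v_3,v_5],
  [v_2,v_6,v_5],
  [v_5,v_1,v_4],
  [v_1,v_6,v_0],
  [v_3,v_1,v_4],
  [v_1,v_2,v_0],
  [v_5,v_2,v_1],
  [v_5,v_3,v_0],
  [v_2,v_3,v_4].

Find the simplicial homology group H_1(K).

H_1 ≅ Z^2.

Fix the vertex order v_0 < v_1 < v_2 < v_3 < v_4 < v_5 < v_6 and write every simplex with vertices in increasing order. Then dim K = 2 and the simplices of K are:

  0-simplices (7): [v_0], [v_1], [v_2], [v_3], [v_4], [v_5], [v_6]
  1-simplices (21): (21 of them)
  2-simplices (14): (14 of them)

giving chain groups C_0 ≅ Z^7, C_1 ≅ Z^21, C_2 ≅ Z^14.

Boundary ∂_1: C_1 → C_0 is given by ∂[p,q] = [q] − [p]. For instance
  ∂[v_1,v_6] = [v_6] − [v_1].
The resulting 7×21 matrix has rank 6, and its Smith normal form has invariant factors (1,1,1,1,1,1).

Boundary ∂_2: C_2 → C_1 sends each 2-simplex [p,q,r] to [q,r] − [p,r] + [p,q]. For instance
  ∂[v_0,v_1,v_6] = [v_1,v_6] − [v_0,v_6] + [v_0,v_1],
  ∂[v_1,v_4,v_5] = [v_4,v_5] − [v_1,v_5] + [v_1,v_4].
The 21×14 boundary matrix has rank 13 and Smith normal form diag(1,1,1,1,1,1,1,1,1,1,1,1,1).

Computing H_k = (kernel of ∂_k) / (image of ∂_{k+1}):

  H_1: rank ker ∂_1 − rank ∂_2 = (21 − 6) − 13 = 2, and the invariant factors of ∂_2 are all 1, so H_1 = Z^2.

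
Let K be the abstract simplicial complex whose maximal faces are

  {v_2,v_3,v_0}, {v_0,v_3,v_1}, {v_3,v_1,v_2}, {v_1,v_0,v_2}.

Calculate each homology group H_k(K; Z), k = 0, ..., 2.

Order the vertices as v_0 < v_1 < v_2 < v_3. Listing each simplex with vertices in this order, K has dimension 2 with simplices:

  0-simplices (4): [v_0], [v_1], [v_2], [v_3]
  1-simplices (6): [v_0,v_1], [v_0,v_2], [v_0,v_3], [v_1,v_2], [v_1,v_3], [v_2,v_3]
  2-simplices (4): [v_0,v_1,v_2], [v_0,v_1,v_3], [v_0,v_2,v_3], [v_1,v_2,v_3]

giving chain groups C_0 ≅ Z^4, C_1 ≅ Z^6, C_2 ≅ Z^4.

∂_1: C_1 → C_0 maps an edge to its endpoints' difference, ∂[p,q] = q − p. For instance
  ∂[v_0,v_1] = [v_1] − [v_0].
As a 4×6 matrix over Z this has rank 3, with invariant factors (1,1,1).

∂_2: C_2 → C_1 sends each 2-simplex [p,q,r] to [q,r] − [p,r] + [p,q]. For instance
  ∂[v_1,v_2,v_3] = [v_2,v_3] − [v_1,v_3] + [v_1,v_2],
  ∂[v_0,v_2,v_3] = [v_2,v_3] − [v_0,v_3] + [v_0,v_2].
The resulting 6×4 matrix has rank 3, and its Smith normal form has invariant factors (1,1,1).

Reading off H_k = ker ∂_k / im ∂_{k+1}:

  H_0: rank C_0 − rank ∂_1 = 4 − 3 = 1, and the invariant factors of ∂_1 are all 1, so H_0 = Z.
  H_1: rank ker ∂_1 − rank ∂_2 = (6 − 3) − 3 = 0, and the invariant factors of ∂_2 are all 1, so H_1 = 0.
  H_2: rank ker ∂_2 − rank ∂_3 = (4 − 3) − 0 = 1, and there is no ∂_3, so H_2 = Z.

H_0 ≅ Z,  H_1 = 0,  H_2 ≅ Z.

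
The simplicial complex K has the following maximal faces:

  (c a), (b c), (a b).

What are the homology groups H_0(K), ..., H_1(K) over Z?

Order the vertices as a < b < c. Listing each simplex with vertices in this order, K has dimension 1 with simplices:

  0-simplices (3): a, b, c
  1-simplices (3): ab, ac, bc

Hence C_0 ≅ Z^3, C_1 ≅ Z^3.

∂_1: C_1 → C_0 maps an edge to its endpoints' difference, ∂[p,q] = q − p.
This gives a 3×3 integer matrix of rank 2; reducing to Smith normal form yields diagonal entries (1,1).

Reading off H_k = ker ∂_k / im ∂_{k+1}:

  H_0: rank C_0 − rank ∂_1 = 3 − 2 = 1, and the invariant factors of ∂_1 are all 1, so H_0 = Z.
  H_1: rank ker ∂_1 − rank ∂_2 = (3 − 2) − 0 = 1, and there is no ∂_2, so H_1 = Z.

H_0 = Z,  H_1 = Z.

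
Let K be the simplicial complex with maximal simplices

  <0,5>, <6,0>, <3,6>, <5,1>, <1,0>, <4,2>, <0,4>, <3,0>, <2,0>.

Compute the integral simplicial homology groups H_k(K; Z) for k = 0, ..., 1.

Order the vertices as 0 < 1 < 2 < 3 < 4 < 5 < 6. Listing each simplex with vertices in this order, K has dimension 1 with simplices:

  0-simplices (7): [0], [1], [2], [3], [4], [5], [6]
  1-simplices (9): [0,1], [0,2], [0,3], [0,4], [0,5], [0,6], [1,5], [2,4], [3,6]

Hence C_0 ≅ Z^7, C_1 ≅ Z^9.

Boundary ∂_1: C_1 → C_0 sends each edge [p,q] (with p < q) to q − p. For instance
  ∂[0,4] = [4] − [0].
The 7×9 boundary matrix has rank 6 and Smith normal form diag(1,1,1,1,1,1).

Now H_k = ker ∂_k / im ∂_{k+1}, so:

  H_0: rank C_0 − rank ∂_1 = 7 − 6 = 1, and the invariant factors of ∂_1 are all 1, so H_0 ≅ Z.
  H_1: rank ker ∂_1 − rank ∂_2 = (9 − 6) − 0 = 3, and there is no ∂_2, so H_1 ≅ Z^3.

As a check, the Euler characteristic is 7 − 9 = -2, which agrees with 1 − 3 = -2.

H_0 = Z,  H_1 = Z^3.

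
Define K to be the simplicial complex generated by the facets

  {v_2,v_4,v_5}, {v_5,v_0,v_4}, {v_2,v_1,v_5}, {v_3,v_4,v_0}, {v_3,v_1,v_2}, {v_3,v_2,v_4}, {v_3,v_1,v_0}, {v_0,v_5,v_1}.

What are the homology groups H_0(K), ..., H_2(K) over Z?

Take the total order v_0 < v_1 < v_2 < v_3 < v_4 < v_5 on the vertex set. Then K (dimension 2) consists of the simplices:

  0-simplices (6): [v_0], [v_1], [v_2], [v_3], [v_4], [v_5]
  1-simplices (12): [v_0,v_1], [v_0,v_3], [v_0,v_4], [v_0,v_5], [v_1,v_2], [v_1,v_3], [v_1,v_5], [v_2,v_3], [v_2,v_4], [v_2,v_5], [v_3,v_4], [v_4,v_5]
  2-simplices (8): [v_0,v_1,v_3], [v_0,v_1,v_5], [v_0,v_3,v_4], [v_0,v_4,v_5], [v_1,v_2,v_3], [v_1,v_2,v_5], [v_2,v_3,v_4], [v_2,v_4,v_5]

giving chain groups C_0 ≅ Z^6, C_1 ≅ Z^12, C_2 ≅ Z^8.

The boundary map ∂_1: C_1 → C_0 sends each edge [p,q] (with p < q) to q − p. For instance
  ∂[v_0,v_4] = [v_4] − [v_0].
The 6×12 boundary matrix has rank 5 and Smith normal form diag(1,1,1,1,1).

Boundary ∂_2: C_2 → C_1 maps a triangle to the signed sum of its edges. For instance
  ∂[v_0,v_4,v_5] = [v_4,v_5] − [v_0,v_5] + [v_0,v_4],
  ∂[v_1,v_2,v_5] = [v_2,v_5] − [v_1,v_5] + [v_1,v_2].
This gives a 12×8 integer matrix of rank 7; reducing to Smith normal form yields diagonal entries (1,1,1,1,1,1,1).

Now H_k = ker ∂_k / im ∂_{k+1}, so:

  H_0: rank C_0 − rank ∂_1 = 6 − 5 = 1, and the invariant factors of ∂_1 are all 1, so H_0 = Z.
  H_1: rank ker ∂_1 − rank ∂_2 = (12 − 5) − 7 = 0, and the invariant factors of ∂_2 are all 1, so H_1 = 0.
  H_2: rank ker ∂_2 − rank ∂_3 = (8 − 7) − 0 = 1, and there is no ∂_3, so H_2 = Z.

As a check, the Euler characteristic is 6 − 12 + 8 = 2, which agrees with 1 − 0 + 1 = 2.

H_0 ≅ Z,  H_1 = 0,  H_2 ≅ Z.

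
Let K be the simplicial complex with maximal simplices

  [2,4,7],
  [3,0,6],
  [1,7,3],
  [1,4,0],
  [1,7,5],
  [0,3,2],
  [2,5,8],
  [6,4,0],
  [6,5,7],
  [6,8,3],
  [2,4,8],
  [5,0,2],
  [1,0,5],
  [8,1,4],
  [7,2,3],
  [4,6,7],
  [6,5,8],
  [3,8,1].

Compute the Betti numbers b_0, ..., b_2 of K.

b_0 = 1, b_1 = 2, b_2 = 1.

Fix the vertex order 0 < 1 < 2 < 3 < 4 < 5 < 6 < 7 < 8 and write every simplex with vertices in increasing order. Then dim K = 2 and the simplices of K are:

  0-simplices (9): [0], [1], [2], [3], [4], [5], [6], [7], [8]
  1-simplices (27): (27 of them)
  2-simplices (18): [0,1,4], [0,1,5], [0,2,3], [0,2,5], [0,3,6], [0,4,6], [1,3,7], [1,3,8], [1,4,8], [1,5,7], [2,3,7], [2,4,7], [2,4,8], [2,5,8], [3,6,8], [4,6,7], [5,6,7], [5,6,8]

giving chain groups C_0 ≅ Z^9, C_1 ≅ Z^27, C_2 ≅ Z^18.

Boundary ∂_1: C_1 → C_0 sends each edge [p,q] (with p < q) to q − p. For instance
  ∂[1,8] = [8] − [1].
As a 9×27 matrix over Z this has rank 8, with invariant factors (1,1,1,1,1,1,1,1).

The boundary map ∂_2: C_2 → C_1 acts by ∂[p,q,r] = [q,r] − [p,r] + [p,q]. For instance
  ∂[0,2,5] = [2,5] − [0,5] + [0,2],
  ∂[1,3,8] = [3,8] − [1,8] + [1,3].
This gives a 27×18 integer matrix of rank 17; reducing to Smith normal form yields diagonal entries (1,1,1,1,1,1,1,1,1,1,1,1,1,1,1,1,1).

Computing H_k = (kernel of ∂_k) / (image of ∂_{k+1}):

  H_0: rank C_0 − rank ∂_1 = 9 − 8 = 1, and the invariant factors of ∂_1 are all 1, so H_0 = Z.
  H_1: rank ker ∂_1 − rank ∂_2 = (27 − 8) − 17 = 2, and the invariant factors of ∂_2 are all 1, so H_1 = Z^2.
  H_2: rank ker ∂_2 − rank ∂_3 = (18 − 17) − 0 = 1, and there is no ∂_3, so H_2 = Z.

As a check, the Euler characteristic is 9 − 27 + 18 = 0, which agrees with 1 − 2 + 1 = 0.
(K is a triangulation of the torus T^2.)

Hence the Betti numbers are b_0 = 1, b_1 = 2, b_2 = 1.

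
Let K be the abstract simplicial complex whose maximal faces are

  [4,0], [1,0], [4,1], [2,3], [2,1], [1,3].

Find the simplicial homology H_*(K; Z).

We work with the vertex ordering 0 < 1 < 2 < 3 < 4. The simplices of K, each written with vertices in increasing order, are:

  0-simplices (5): [0], [1], [2], [3], [4]
  1-simplices (6): [0,1], [0,4], [1,2], [1,3], [1,4], [2,3]

Hence C_0 ≅ Z^5, C_1 ≅ Z^6.

The boundary map ∂_1: C_1 → C_0 is given by ∂[p,q] = [q] − [p]. For instance
  ∂[2,3] = [3] − [2].
The resulting 5×6 matrix has rank 4, and its Smith normal form has invariant factors (1,1,1,1).

Reading off H_k = ker ∂_k / im ∂_{k+1}:

  H_0: rank C_0 − rank ∂_1 = 5 − 4 = 1, and the invariant factors of ∂_1 are all 1, so H_0 = Z.
  H_1: rank ker ∂_1 − rank ∂_2 = (6 − 4) − 0 = 2, and there is no ∂_2, so H_1 = Z^2.

H_0 = Z,  H_1 = Z^2.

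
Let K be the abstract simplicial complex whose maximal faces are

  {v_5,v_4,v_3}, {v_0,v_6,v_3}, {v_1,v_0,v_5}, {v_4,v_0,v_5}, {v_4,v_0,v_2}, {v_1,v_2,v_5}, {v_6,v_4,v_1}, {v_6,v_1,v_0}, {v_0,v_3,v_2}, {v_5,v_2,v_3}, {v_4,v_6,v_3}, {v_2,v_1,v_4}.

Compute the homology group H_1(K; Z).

H_1 ≅ Z/2.

Fix the vertex order v_0 < v_1 < v_2 < v_3 < v_4 < v_5 < v_6 and write every simplex with vertices in increasing order. Then dim K = 2 and the simplices of K are:

  0-simplices (7): [v_0], [v_1], [v_2], [v_3], [v_4], [v_5], [v_6]
  1-simplices (18): (18 of them)
  2-simplices (12): (12 of them)

giving chain groups C_0 ≅ Z^7, C_1 ≅ Z^18, C_2 ≅ Z^12.

The boundary map ∂_1: C_1 → C_0 sends each edge [p,q] (with p < q) to q − p. For instance
  ∂[v_0,v_3] = [v_3] − [v_0].
The 7×18 boundary matrix has rank 6 and Smith normal form diag(1,1,1,1,1,1).

Boundary ∂_2: C_2 → C_1 maps a triangle to the signed sum of its edges. For instance
  ∂[v_0,v_2,v_4] = [v_2,v_4] − [v_0,v_4] + [v_0,v_2],
  ∂[v_3,v_4,v_6] = [v_4,v_6] − [v_3,v_6] + [v_3,v_4].
The 18×12 boundary matrix has rank 12 and Smith normal form diag(1,1,1,1,1,1,1,1,1,1,1,2).

From H_k ≅ ker(∂_k) / im(∂_{k+1}) we obtain:

  H_1: rank ker ∂_1 − rank ∂_2 = (18 − 6) − 12 = 0, and ∂_2 has invariant factor 2 > 1, so H_1 = Z/2.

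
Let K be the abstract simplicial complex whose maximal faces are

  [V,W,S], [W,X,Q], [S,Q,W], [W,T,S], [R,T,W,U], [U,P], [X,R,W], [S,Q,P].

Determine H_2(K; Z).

H_2 ≅ 0.

Fix the vertex order P < Q < R < S < T < U < V < W < X and write every simplex with vertices in increasing order. Then dim K = 3 and the simplices of K are:

  0-simplices (9): P, Q, R, S, T, U, V, W, X
  1-simplices (18): PQ, PS, PU, QS, QW, QX, RT, RU, RW, RX, ST, SV, SW, TU, TW, UW, VW, WX
  2-simplices (10): PQS, QSW, QWX, RTU, RTW, RUW, RWX, STW, SVW, TUW
  3-simplices (1): RTUW

Hence C_0 ≅ Z^9, C_1 ≅ Z^18, C_2 ≅ Z^10, C_3 ≅ Z^1.

Boundary ∂_1: C_1 → C_0 maps an edge to its endpoints' difference, ∂[p,q] = q − p. For instance
  ∂RW = W − R.
The resulting 9×18 matrix has rank 8, and its Smith normal form has invariant factors (1,1,1,1,1,1,1,1).

∂_2: C_2 → C_1 maps a triangle to the signed sum of its edges. For instance
  ∂TUW = UW − TW + TU,
  ∂RTU = TU − RU + RT.
The 18×10 boundary matrix has rank 9 and Smith normal form diag(1,1,1,1,1,1,1,1,1).

The boundary map ∂_3: C_3 → C_2 sends each 3-simplex σ to the alternating sum Σ_i (−1)^i (σ with its i-th vertex removed). For instance
  ∂RTUW = TUW − RUW + RTW − RTU.
This gives a 10×1 integer matrix of rank 1; reducing to Smith normal form yields diagonal entries (1).

Now H_k = ker ∂_k / im ∂_{k+1}, so:

  H_2: rank ker ∂_2 − rank ∂_3 = (10 − 9) − 1 = 0, and the invariant factors of ∂_3 are all 1, so H_2 = 0.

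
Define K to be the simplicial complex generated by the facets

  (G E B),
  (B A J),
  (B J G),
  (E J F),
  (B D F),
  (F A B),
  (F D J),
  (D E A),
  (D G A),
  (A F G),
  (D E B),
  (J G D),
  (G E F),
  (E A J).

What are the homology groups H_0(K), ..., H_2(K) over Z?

We work with the vertex ordering A < B < D < E < F < G < J. The simplices of K, each written with vertices in increasing order, are:

  0-simplices (7): A, B, D, E, F, G, J
  1-simplices (21): AB, AD, AE, AF, AG, AJ, BD, BE, BF, BG, BJ, DE, DF, DG, DJ, EF, EG, EJ, FG, FJ, GJ
  2-simplices (14): ABF, ABJ, ADE, ADG, AEJ, AFG, BDE, BDF, BEG, BGJ, DFJ, DGJ, EFG, EFJ

so the chain groups are C_0 ≅ Z^7, C_1 ≅ Z^21, C_2 ≅ Z^14.

Boundary ∂_1: C_1 → C_0 is given by ∂[p,q] = [q] − [p]. For instance
  ∂BG = G − B.
The resulting 7×21 matrix has rank 6, and its Smith normal form has invariant factors (1,1,1,1,1,1).

Boundary ∂_2: C_2 → C_1 acts by ∂[p,q,r] = [q,r] − [p,r] + [p,q]. For instance
  ∂ABJ = BJ − AJ + AB,
  ∂AFG = FG − AG + AF.
The resulting 21×14 matrix has rank 13, and its Smith normal form has invariant factors (1,1,1,1,1,1,1,1,1,1,1,1,1).

Reading off H_k = ker ∂_k / im ∂_{k+1}:

  H_0: rank C_0 − rank ∂_1 = 7 − 6 = 1, and the invariant factors of ∂_1 are all 1, so H_0 = Z.
  H_1: rank ker ∂_1 − rank ∂_2 = (21 − 6) − 13 = 2, and the invariant factors of ∂_2 are all 1, so H_1 = Z^2.
  H_2: rank ker ∂_2 − rank ∂_3 = (14 − 13) − 0 = 1, and there is no ∂_3, so H_2 = Z.

As a check, the Euler characteristic is 7 − 21 + 14 = 0, which agrees with 1 − 2 + 1 = 0.

H_0 = Z,  H_1 = Z^2,  H_2 = Z.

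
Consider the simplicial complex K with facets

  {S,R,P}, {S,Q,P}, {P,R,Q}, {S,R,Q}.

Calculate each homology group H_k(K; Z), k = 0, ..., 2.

H_0 = Z,  H_1 = 0,  H_2 = Z.

Take the total order P < Q < R < S on the vertex set. Then K (dimension 2) consists of the simplices:

  0-simplices (4): P, Q, R, S
  1-simplices (6): PQ, PR, PS, QR, QS, RS
  2-simplices (4): PQR, PQS, PRS, QRS

so the chain groups are C_0 ≅ Z^4, C_1 ≅ Z^6, C_2 ≅ Z^4.

Boundary ∂_1: C_1 → C_0 is given by ∂[p,q] = [q] − [p].
The resulting 4×6 matrix has rank 3, and its Smith normal form has invariant factors (1,1,1).

Boundary ∂_2: C_2 → C_1 acts by ∂[p,q,r] = [q,r] − [p,r] + [p,q]. For instance
  ∂PQR = QR − PR + PQ,
  ∂PRS = RS − PS + PR.
As a 6×4 matrix over Z this has rank 3, with invariant factors (1,1,1).

Computing H_k = (kernel of ∂_k) / (image of ∂_{k+1}):

  H_0: rank C_0 − rank ∂_1 = 4 − 3 = 1, and the invariant factors of ∂_1 are all 1, so H_0 ≅ Z.
  H_1: rank ker ∂_1 − rank ∂_2 = (6 − 3) − 3 = 0, and the invariant factors of ∂_2 are all 1, so H_1 ≅ 0.
  H_2: rank ker ∂_2 − rank ∂_3 = (4 − 3) − 0 = 1, and there is no ∂_3, so H_2 ≅ Z.

(K is a triangulation of the 2-sphere S^2.)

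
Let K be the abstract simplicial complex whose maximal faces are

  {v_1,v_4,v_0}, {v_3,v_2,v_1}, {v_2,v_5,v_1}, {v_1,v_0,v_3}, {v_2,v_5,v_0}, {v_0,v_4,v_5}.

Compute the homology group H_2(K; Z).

We work with the vertex ordering v_0 < v_1 < v_2 < v_3 < v_4 < v_5. The simplices of K, each written with vertices in increasing order, are:

  0-simplices (6): [v_0], [v_1], [v_2], [v_3], [v_4], [v_5]
  1-simplices (12): [v_0,v_1], [v_0,v_2], [v_0,v_3], [v_0,v_4], [v_0,v_5], [v_1,v_2], [v_1,v_3], [v_1,v_4], [v_1,v_5], [v_2,v_3], [v_2,v_5], [v_4,v_5]
  2-simplices (6): [v_0,v_1,v_3], [v_0,v_1,v_4], [v_0,v_2,v_5], [v_0,v_4,v_5], [v_1,v_2,v_3], [v_1,v_2,v_5]

giving chain groups C_0 ≅ Z^6, C_1 ≅ Z^12, C_2 ≅ Z^6.

Boundary ∂_1: C_1 → C_0 sends each edge [p,q] (with p < q) to q − p. For instance
  ∂[v_0,v_4] = [v_4] − [v_0].
This gives a 6×12 integer matrix of rank 5; reducing to Smith normal form yields diagonal entries (1,1,1,1,1).

Boundary ∂_2: C_2 → C_1 acts by ∂[p,q,r] = [q,r] − [p,r] + [p,q]. For instance
  ∂[v_1,v_2,v_3] = [v_2,v_3] − [v_1,v_3] + [v_1,v_2],
  ∂[v_0,v_2,v_5] = [v_2,v_5] − [v_0,v_5] + [v_0,v_2].
The 12×6 boundary matrix has rank 6 and Smith normal form diag(1,1,1,1,1,1).

From H_k ≅ ker(∂_k) / im(∂_{k+1}) we obtain:

  H_2: rank ker ∂_2 − rank ∂_3 = (6 − 6) − 0 = 0, and there is no ∂_3, so H_2 ≅ 0.

(K is a triangulation of the cylinder S^1 x I.)

H_2 ≅ 0.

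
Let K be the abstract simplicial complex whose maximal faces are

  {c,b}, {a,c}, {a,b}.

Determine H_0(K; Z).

H_0 ≅ Z.

We work with the vertex ordering a < b < c. The simplices of K, each written with vertices in increasing order, are:

  0-simplices (3): a, b, c
  1-simplices (3): ab, ac, bc

Hence C_0 ≅ Z^3, C_1 ≅ Z^3.

Boundary ∂_1: C_1 → C_0 maps an edge to its endpoints' difference, ∂[p,q] = q − p. For instance
  ∂ab = b − a.
The resulting 3×3 matrix has rank 2, and its Smith normal form has invariant factors (1,1).

From H_k ≅ ker(∂_k) / im(∂_{k+1}) we obtain:

  H_0: rank C_0 − rank ∂_1 = 3 − 2 = 1, and the invariant factors of ∂_1 are all 1, so H_0 ≅ Z.

(K is a triangulation of the circle S^1.)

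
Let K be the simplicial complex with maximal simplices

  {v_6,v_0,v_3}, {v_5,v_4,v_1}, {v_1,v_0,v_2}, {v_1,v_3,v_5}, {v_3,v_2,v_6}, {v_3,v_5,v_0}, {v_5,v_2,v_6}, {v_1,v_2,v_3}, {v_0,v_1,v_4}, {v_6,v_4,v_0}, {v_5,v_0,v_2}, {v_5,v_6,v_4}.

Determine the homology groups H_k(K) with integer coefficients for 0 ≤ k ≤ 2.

We work with the vertex ordering v_0 < v_1 < v_2 < v_3 < v_4 < v_5 < v_6. The simplices of K, each written with vertices in increasing order, are:

  0-simplices (7): [v_0], [v_1], [v_2], [v_3], [v_4], [v_5], [v_6]
  1-simplices (18): (18 of them)
  2-simplices (12): (12 of them)

giving chain groups C_0 ≅ Z^7, C_1 ≅ Z^18, C_2 ≅ Z^12.

Boundary ∂_1: C_1 → C_0 maps an edge to its endpoints' difference, ∂[p,q] = q − p. For instance
  ∂[v_5,v_6] = [v_6] − [v_5].
As a 7×18 matrix over Z this has rank 6, with invariant factors (1,1,1,1,1,1).

∂_2: C_2 → C_1 maps a triangle to the signed sum of its edges. For instance
  ∂[v_2,v_3,v_6] = [v_3,v_6] − [v_2,v_6] + [v_2,v_3],
  ∂[v_0,v_3,v_5] = [v_3,v_5] − [v_0,v_5] + [v_0,v_3].
As a 18×12 matrix over Z this has rank 12, with invariant factors (1,1,1,1,1,1,1,1,1,1,1,2).

Computing H_k = (kernel of ∂_k) / (image of ∂_{k+1}):

  H_0: rank C_0 − rank ∂_1 = 7 − 6 = 1, and the invariant factors of ∂_1 are all 1, so H_0 = Z.
  H_1: rank ker ∂_1 − rank ∂_2 = (18 − 6) − 12 = 0, and ∂_2 has invariant factor 2 > 1, so H_1 = Z/2.
  H_2: rank ker ∂_2 − rank ∂_3 = (12 − 12) − 0 = 0, and there is no ∂_3, so H_2 = 0.

As a check, the Euler characteristic is 7 − 18 + 12 = 1, which agrees with 1 − 0 + 0 = 1.

H_0 = Z,  H_1 = Z/2,  H_2 = 0.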